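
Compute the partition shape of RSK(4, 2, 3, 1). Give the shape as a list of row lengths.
RSK row insertion gives P = [[1, 3], [2], [4]], which has shape [2, 1, 1].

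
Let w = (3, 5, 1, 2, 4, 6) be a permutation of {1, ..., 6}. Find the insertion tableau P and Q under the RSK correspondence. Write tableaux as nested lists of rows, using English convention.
Insert each entry of the permutation into P by Schensted row insertion, recording in Q the position of each new cell.

Insert 3: appended to row 1. P = [[3]].
Insert 5: appended to row 1. P = [[3, 5]].
Insert 1: 1 bumps 3 from row 1; 3 starts row 2. P = [[1, 5], [3]].
Insert 2: 2 bumps 5 from row 1; 5 appends to row 2. P = [[1, 2], [3, 5]].
Insert 4: appended to row 1. P = [[1, 2, 4], [3, 5]].
Insert 6: appended to row 1. P = [[1, 2, 4, 6], [3, 5]].

So P = [[1, 2, 4, 6], [3, 5]], Q = [[1, 2, 5, 6], [3, 4]].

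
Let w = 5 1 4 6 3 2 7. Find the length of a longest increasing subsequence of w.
4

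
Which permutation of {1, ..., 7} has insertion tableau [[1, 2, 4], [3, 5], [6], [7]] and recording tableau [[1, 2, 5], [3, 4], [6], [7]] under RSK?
3 7 1 2 6 5 4

Reverse the RSK construction: for i from n down to 1, find the cell of Q containing i, remove the entry at that cell from P, and reverse-bump it up through P; the value ejected from row 1 is w(i).

Step i=7: Q has 7 at row 4, column 1; remove 7 from row 4 of P and reverse-bump: 7 enters row 3 and ejects 6; 6 enters row 2 and ejects 5; 5 enters row 1 and ejects 4. So w(7) = 4. P is now [[1, 2, 5], [3, 6], [7]].
Step i=6: Q has 6 at row 3, column 1; remove 7 from row 3 of P and reverse-bump: 7 enters row 2 and ejects 6; 6 enters row 1 and ejects 5. So w(6) = 5. P is now [[1, 2, 6], [3, 7]].
Step i=5: Q has 5 at row 1, column 3; remove that cell from P, ejecting 6. So w(5) = 6. P is now [[1, 2], [3, 7]].
Step i=4: Q has 4 at row 2, column 2; remove 7 from row 2 of P and reverse-bump: 7 enters row 1 and ejects 2. So w(4) = 2. P is now [[1, 7], [3]].
Step i=3: Q has 3 at row 2, column 1; remove 3 from row 2 of P and reverse-bump: 3 enters row 1 and ejects 1. So w(3) = 1. P is now [[3, 7]].
Step i=2: Q has 2 at row 1, column 2; remove that cell from P, ejecting 7. So w(2) = 7. P is now [[3]].
Step i=1: Q has 1 at row 1, column 1; remove that cell from P, ejecting 3. So w(1) = 3. P is now [].

So w = 3 7 1 2 6 5 4.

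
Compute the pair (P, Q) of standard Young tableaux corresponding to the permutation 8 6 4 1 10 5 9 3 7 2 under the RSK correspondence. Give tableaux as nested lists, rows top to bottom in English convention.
Insert each entry of the permutation into P by Schensted row insertion, recording in Q the position of each new cell.

After inserting 8: P = [[8]].
After inserting 6: P = [[6], [8]].
After inserting 4: P = [[4], [6], [8]].
After inserting 1: P = [[1], [4], [6], [8]].
After inserting 10: P = [[1, 10], [4], [6], [8]].
After inserting 5: P = [[1, 5], [4, 10], [6], [8]].
After inserting 9: P = [[1, 5, 9], [4, 10], [6], [8]].
After inserting 3: P = [[1, 3, 9], [4, 5], [6, 10], [8]].
After inserting 7: P = [[1, 3, 7], [4, 5, 9], [6, 10], [8]].
After inserting 2: P = [[1, 2, 7], [3, 5, 9], [4, 10], [6], [8]].

So P = [[1, 2, 7], [3, 5, 9], [4, 10], [6], [8]], Q = [[1, 5, 7], [2, 6, 9], [3, 8], [4], [10]].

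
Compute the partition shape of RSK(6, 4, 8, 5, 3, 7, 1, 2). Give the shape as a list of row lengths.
[3, 2, 2, 1]

Row-insert each entry into an empty tableau.

After inserting 6: P = [[6]].
After inserting 4: P = [[4], [6]].
After inserting 8: P = [[4, 8], [6]].
After inserting 5: P = [[4, 5], [6, 8]].
After inserting 3: P = [[3, 5], [4, 8], [6]].
After inserting 7: P = [[3, 5, 7], [4, 8], [6]].
After inserting 1: P = [[1, 5, 7], [3, 8], [4], [6]].
After inserting 2: P = [[1, 2, 7], [3, 5], [4, 8], [6]].

The final insertion tableau P = [[1, 2, 7], [3, 5], [4, 8], [6]] has shape [3, 2, 2, 1].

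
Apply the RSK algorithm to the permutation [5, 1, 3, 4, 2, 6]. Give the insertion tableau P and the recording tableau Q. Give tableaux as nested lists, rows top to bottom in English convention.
Insert each entry of the permutation into P by Schensted row insertion, recording in Q the position of each new cell.

Insert 5: appended to row 1. P = [[5]].
Insert 1: 1 bumps 5 from row 1; 5 starts row 2. P = [[1], [5]].
Insert 3: appended to row 1. P = [[1, 3], [5]].
Insert 4: appended to row 1. P = [[1, 3, 4], [5]].
Insert 2: 2 bumps 3 from row 1; 3 bumps 5 from row 2; 5 starts row 3. P = [[1, 2, 4], [3], [5]].
Insert 6: appended to row 1. P = [[1, 2, 4, 6], [3], [5]].

So P = [[1, 2, 4, 6], [3], [5]], Q = [[1, 3, 4, 6], [2], [5]].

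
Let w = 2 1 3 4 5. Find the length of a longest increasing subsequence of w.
4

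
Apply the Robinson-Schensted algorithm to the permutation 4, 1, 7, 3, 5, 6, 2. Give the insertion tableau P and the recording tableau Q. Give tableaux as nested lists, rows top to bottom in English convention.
Insert each entry of the permutation into P by Schensted row insertion, recording in Q the position of each new cell.

After inserting 4: P = [[4]].
After inserting 1: P = [[1], [4]].
After inserting 7: P = [[1, 7], [4]].
After inserting 3: P = [[1, 3], [4, 7]].
After inserting 5: P = [[1, 3, 5], [4, 7]].
After inserting 6: P = [[1, 3, 5, 6], [4, 7]].
After inserting 2: P = [[1, 2, 5, 6], [3, 7], [4]].

So P = [[1, 2, 5, 6], [3, 7], [4]], Q = [[1, 3, 5, 6], [2, 4], [7]].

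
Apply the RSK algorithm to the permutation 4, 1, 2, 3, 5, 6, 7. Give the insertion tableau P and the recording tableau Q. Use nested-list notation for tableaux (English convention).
P = [[1, 2, 3, 5, 6, 7], [4]], Q = [[1, 3, 4, 5, 6, 7], [2]]

Insert each entry of the permutation into P by Schensted row insertion, recording in Q the position of each new cell.

Insert 4: appended to row 1. P = [[4]].
Insert 1: 1 bumps 4 from row 1; 4 starts row 2. P = [[1], [4]].
Insert 2: appended to row 1. P = [[1, 2], [4]].
Insert 3: appended to row 1. P = [[1, 2, 3], [4]].
Insert 5: appended to row 1. P = [[1, 2, 3, 5], [4]].
Insert 6: appended to row 1. P = [[1, 2, 3, 5, 6], [4]].
Insert 7: appended to row 1. P = [[1, 2, 3, 5, 6, 7], [4]].

So P = [[1, 2, 3, 5, 6, 7], [4]], Q = [[1, 3, 4, 5, 6, 7], [2]].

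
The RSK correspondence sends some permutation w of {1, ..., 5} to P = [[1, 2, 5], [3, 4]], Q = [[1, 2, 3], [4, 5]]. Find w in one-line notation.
3 4 5 1 2

Reverse the RSK construction: for i from n down to 1, find the cell of Q containing i, remove the entry at that cell from P, and reverse-bump it up through P; the value ejected from row 1 is w(i).

Step i=5: Q has 5 at row 2, column 2; remove 4 from row 2 of P and reverse-bump: 4 enters row 1 and ejects 2. So w(5) = 2. P is now [[1, 4, 5], [3]].
Step i=4: Q has 4 at row 2, column 1; remove 3 from row 2 of P and reverse-bump: 3 enters row 1 and ejects 1. So w(4) = 1. P is now [[3, 4, 5]].
Step i=3: Q has 3 at row 1, column 3; remove that cell from P, ejecting 5. So w(3) = 5. P is now [[3, 4]].
Step i=2: Q has 2 at row 1, column 2; remove that cell from P, ejecting 4. So w(2) = 4. P is now [[3]].
Step i=1: Q has 1 at row 1, column 1; remove that cell from P, ejecting 3. So w(1) = 3. P is now [].

So w = 3 4 5 1 2.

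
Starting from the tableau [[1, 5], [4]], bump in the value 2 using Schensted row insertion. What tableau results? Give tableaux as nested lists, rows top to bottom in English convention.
[[1, 2], [4, 5]]

In row 1, 2 replaces 5 (the leftmost entry greater than 2); 5 is bumped to row 2. 5 is appended to row 2. The new tableau is [[1, 2], [4, 5]].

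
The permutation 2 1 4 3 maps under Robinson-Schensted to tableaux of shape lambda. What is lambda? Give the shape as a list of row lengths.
Row-insert each entry into an empty tableau.

After inserting 2: P = [[2]].
After inserting 1: P = [[1], [2]].
After inserting 4: P = [[1, 4], [2]].
After inserting 3: P = [[1, 3], [2, 4]].

The final insertion tableau P = [[1, 3], [2, 4]] has shape [2, 2].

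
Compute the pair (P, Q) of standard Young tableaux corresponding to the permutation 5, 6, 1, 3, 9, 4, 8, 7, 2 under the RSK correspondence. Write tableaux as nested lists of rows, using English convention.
P = [[1, 2, 4, 7], [3, 6, 8], [5], [9]], Q = [[1, 2, 5, 7], [3, 4, 6], [8], [9]]

Insert each entry of the permutation into P by Schensted row insertion, recording in Q the position of each new cell.

Insert 5: appended to row 1. P = [[5]], Q = [[1]].
Insert 6: appended to row 1. P = [[5, 6]], Q = [[1, 2]].
Insert 1: 1 bumps 5 from row 1; 5 starts row 2. P = [[1, 6], [5]], Q = [[1, 2], [3]].
Insert 3: 3 bumps 6 from row 1; 6 appends to row 2. P = [[1, 3], [5, 6]], Q = [[1, 2], [3, 4]].
Insert 9: appended to row 1. P = [[1, 3, 9], [5, 6]], Q = [[1, 2, 5], [3, 4]].
Insert 4: 4 bumps 9 from row 1; 9 appends to row 2. P = [[1, 3, 4], [5, 6, 9]], Q = [[1, 2, 5], [3, 4, 6]].
Insert 8: appended to row 1. P = [[1, 3, 4, 8], [5, 6, 9]], Q = [[1, 2, 5, 7], [3, 4, 6]].
Insert 7: 7 bumps 8 from row 1; 8 bumps 9 from row 2; 9 starts row 3. P = [[1, 3, 4, 7], [5, 6, 8], [9]], Q = [[1, 2, 5, 7], [3, 4, 6], [8]].
Insert 2: 2 bumps 3 from row 1; 3 bumps 5 from row 2; 5 bumps 9 from row 3; 9 starts row 4. P = [[1, 2, 4, 7], [3, 6, 8], [5], [9]], Q = [[1, 2, 5, 7], [3, 4, 6], [8], [9]].

So P = [[1, 2, 4, 7], [3, 6, 8], [5], [9]], Q = [[1, 2, 5, 7], [3, 4, 6], [8], [9]].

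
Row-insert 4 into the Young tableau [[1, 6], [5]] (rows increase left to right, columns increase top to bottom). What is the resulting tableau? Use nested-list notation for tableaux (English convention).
[[1, 4], [5, 6]]

In row 1, 4 replaces 6 (the leftmost entry greater than 4); 6 is bumped to row 2. 6 is appended to row 2. The new tableau is [[1, 4], [5, 6]].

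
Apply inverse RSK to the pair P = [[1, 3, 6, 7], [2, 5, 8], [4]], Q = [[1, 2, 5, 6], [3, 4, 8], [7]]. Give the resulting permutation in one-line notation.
Reverse the RSK construction: for i from n down to 1, find the cell of Q containing i, remove the entry at that cell from P, and reverse-bump it up through P; the value ejected from row 1 is w(i).

Step i=8: Q has 8 at row 2, column 3; remove 8 from row 2 of P and reverse-bump: 8 enters row 1 and ejects 7. So w(8) = 7. P is now [[1, 3, 6, 8], [2, 5], [4]].
Step i=7: Q has 7 at row 3, column 1; remove 4 from row 3 of P and reverse-bump: 4 enters row 2 and ejects 2; 2 enters row 1 and ejects 1. So w(7) = 1. P is now [[2, 3, 6, 8], [4, 5]].
Step i=6: Q has 6 at row 1, column 4; remove that cell from P, ejecting 8. So w(6) = 8. P is now [[2, 3, 6], [4, 5]].
Step i=5: Q has 5 at row 1, column 3; remove that cell from P, ejecting 6. So w(5) = 6. P is now [[2, 3], [4, 5]].
Step i=4: Q has 4 at row 2, column 2; remove 5 from row 2 of P and reverse-bump: 5 enters row 1 and ejects 3. So w(4) = 3. P is now [[2, 5], [4]].
Step i=3: Q has 3 at row 2, column 1; remove 4 from row 2 of P and reverse-bump: 4 enters row 1 and ejects 2. So w(3) = 2. P is now [[4, 5]].
Step i=2: Q has 2 at row 1, column 2; remove that cell from P, ejecting 5. So w(2) = 5. P is now [[4]].
Step i=1: Q has 1 at row 1, column 1; remove that cell from P, ejecting 4. So w(1) = 4. P is now [].

So w = 4 5 2 3 6 8 1 7.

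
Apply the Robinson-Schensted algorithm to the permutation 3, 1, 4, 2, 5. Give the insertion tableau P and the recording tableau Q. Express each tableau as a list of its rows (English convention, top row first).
Insert each entry of the permutation into P by Schensted row insertion, recording in Q the position of each new cell.

Insert 3: appended to row 1. P = [[3]].
Insert 1: 1 bumps 3 from row 1; 3 starts row 2. P = [[1], [3]].
Insert 4: appended to row 1. P = [[1, 4], [3]].
Insert 2: 2 bumps 4 from row 1; 4 appends to row 2. P = [[1, 2], [3, 4]].
Insert 5: appended to row 1. P = [[1, 2, 5], [3, 4]].

So P = [[1, 2, 5], [3, 4]], Q = [[1, 3, 5], [2, 4]].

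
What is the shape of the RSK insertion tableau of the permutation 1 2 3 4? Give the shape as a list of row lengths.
Row-insert each entry into an empty tableau.

After inserting 1: P = [[1]].
After inserting 2: P = [[1, 2]].
After inserting 3: P = [[1, 2, 3]].
After inserting 4: P = [[1, 2, 3, 4]].

The final insertion tableau P = [[1, 2, 3, 4]] has shape [4].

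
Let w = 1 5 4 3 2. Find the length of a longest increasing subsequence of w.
2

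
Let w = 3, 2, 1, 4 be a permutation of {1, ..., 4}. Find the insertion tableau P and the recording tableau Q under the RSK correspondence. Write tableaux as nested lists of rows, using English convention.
Insert each entry of the permutation into P by Schensted row insertion, recording in Q the position of each new cell.

After inserting 3: P = [[3]].
After inserting 2: P = [[2], [3]].
After inserting 1: P = [[1], [2], [3]].
After inserting 4: P = [[1, 4], [2], [3]].

So P = [[1, 4], [2], [3]], Q = [[1, 4], [2], [3]].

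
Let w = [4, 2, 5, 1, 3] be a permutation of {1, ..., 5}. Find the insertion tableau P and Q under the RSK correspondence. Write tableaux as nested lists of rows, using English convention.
Insert each entry of the permutation into P by Schensted row insertion, recording in Q the position of each new cell.

After inserting 4: P = [[4]].
After inserting 2: P = [[2], [4]].
After inserting 5: P = [[2, 5], [4]].
After inserting 1: P = [[1, 5], [2], [4]].
After inserting 3: P = [[1, 3], [2, 5], [4]].

So P = [[1, 3], [2, 5], [4]], Q = [[1, 3], [2, 5], [4]].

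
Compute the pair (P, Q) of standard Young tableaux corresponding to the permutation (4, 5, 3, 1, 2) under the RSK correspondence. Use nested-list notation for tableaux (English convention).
P = [[1, 2], [3, 5], [4]], Q = [[1, 2], [3, 5], [4]]

Insert each entry of the permutation into P by Schensted row insertion, recording in Q the position of each new cell.

Insert 4: appended to row 1. P = [[4]].
Insert 5: appended to row 1. P = [[4, 5]].
Insert 3: 3 bumps 4 from row 1; 4 starts row 2. P = [[3, 5], [4]].
Insert 1: 1 bumps 3 from row 1; 3 bumps 4 from row 2; 4 starts row 3. P = [[1, 5], [3], [4]].
Insert 2: 2 bumps 5 from row 1; 5 appends to row 2. P = [[1, 2], [3, 5], [4]].

So P = [[1, 2], [3, 5], [4]], Q = [[1, 2], [3, 5], [4]].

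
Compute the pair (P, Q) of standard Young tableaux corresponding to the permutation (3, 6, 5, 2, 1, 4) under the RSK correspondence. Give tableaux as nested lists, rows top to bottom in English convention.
Insert each entry of the permutation into P by Schensted row insertion, recording in Q the position of each new cell.

Insert 3: appended to row 1. P = [[3]], Q = [[1]].
Insert 6: appended to row 1. P = [[3, 6]], Q = [[1, 2]].
Insert 5: 5 bumps 6 from row 1; 6 starts row 2. P = [[3, 5], [6]], Q = [[1, 2], [3]].
Insert 2: 2 bumps 3 from row 1; 3 bumps 6 from row 2; 6 starts row 3. P = [[2, 5], [3], [6]], Q = [[1, 2], [3], [4]].
Insert 1: 1 bumps 2 from row 1; 2 bumps 3 from row 2; 3 bumps 6 from row 3; 6 starts row 4. P = [[1, 5], [2], [3], [6]], Q = [[1, 2], [3], [4], [5]].
Insert 4: 4 bumps 5 from row 1; 5 appends to row 2. P = [[1, 4], [2, 5], [3], [6]], Q = [[1, 2], [3, 6], [4], [5]].

So P = [[1, 4], [2, 5], [3], [6]], Q = [[1, 2], [3, 6], [4], [5]].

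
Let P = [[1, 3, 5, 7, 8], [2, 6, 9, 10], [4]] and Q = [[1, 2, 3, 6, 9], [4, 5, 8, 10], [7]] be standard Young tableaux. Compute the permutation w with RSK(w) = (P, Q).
Reverse the RSK construction: for i from n down to 1, find the cell of Q containing i, remove the entry at that cell from P, and reverse-bump it up through P; the value ejected from row 1 is w(i).

Step i=10: Q has 10 at row 2, column 4; remove 10 from row 2 of P and reverse-bump: 10 enters row 1 and ejects 8. So w(10) = 8. P is now [[1, 3, 5, 7, 10], [2, 6, 9], [4]].
Step i=9: Q has 9 at row 1, column 5; remove that cell from P, ejecting 10. So w(9) = 10. P is now [[1, 3, 5, 7], [2, 6, 9], [4]].
Step i=8: Q has 8 at row 2, column 3; remove 9 from row 2 of P and reverse-bump: 9 enters row 1 and ejects 7. So w(8) = 7. P is now [[1, 3, 5, 9], [2, 6], [4]].
Step i=7: Q has 7 at row 3, column 1; remove 4 from row 3 of P and reverse-bump: 4 enters row 2 and ejects 2; 2 enters row 1 and ejects 1. So w(7) = 1. P is now [[2, 3, 5, 9], [4, 6]].
Step i=6: Q has 6 at row 1, column 4; remove that cell from P, ejecting 9. So w(6) = 9. P is now [[2, 3, 5], [4, 6]].
Step i=5: Q has 5 at row 2, column 2; remove 6 from row 2 of P and reverse-bump: 6 enters row 1 and ejects 5. So w(5) = 5. P is now [[2, 3, 6], [4]].
Step i=4: Q has 4 at row 2, column 1; remove 4 from row 2 of P and reverse-bump: 4 enters row 1 and ejects 3. So w(4) = 3. P is now [[2, 4, 6]].
Step i=3: Q has 3 at row 1, column 3; remove that cell from P, ejecting 6. So w(3) = 6. P is now [[2, 4]].
Step i=2: Q has 2 at row 1, column 2; remove that cell from P, ejecting 4. So w(2) = 4. P is now [[2]].
Step i=1: Q has 1 at row 1, column 1; remove that cell from P, ejecting 2. So w(1) = 2. P is now [].

So w = 2 4 6 3 5 9 1 7 10 8.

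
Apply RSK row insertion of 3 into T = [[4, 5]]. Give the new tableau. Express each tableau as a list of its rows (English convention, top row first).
[[3, 5], [4]]

In row 1, 3 replaces 4 (the leftmost entry greater than 3); 4 is bumped to row 2. 4 starts a new row 2. The new tableau is [[3, 5], [4]].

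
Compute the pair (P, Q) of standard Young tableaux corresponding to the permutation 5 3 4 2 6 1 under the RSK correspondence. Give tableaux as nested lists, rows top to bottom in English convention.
Insert each entry of the permutation into P by Schensted row insertion, recording in Q the position of each new cell.

Insert 5: appended to row 1. P = [[5]].
Insert 3: 3 bumps 5 from row 1; 5 starts row 2. P = [[3], [5]].
Insert 4: appended to row 1. P = [[3, 4], [5]].
Insert 2: 2 bumps 3 from row 1; 3 bumps 5 from row 2; 5 starts row 3. P = [[2, 4], [3], [5]].
Insert 6: appended to row 1. P = [[2, 4, 6], [3], [5]].
Insert 1: 1 bumps 2 from row 1; 2 bumps 3 from row 2; 3 bumps 5 from row 3; 5 starts row 4. P = [[1, 4, 6], [2], [3], [5]].

So P = [[1, 4, 6], [2], [3], [5]], Q = [[1, 3, 5], [2], [4], [6]].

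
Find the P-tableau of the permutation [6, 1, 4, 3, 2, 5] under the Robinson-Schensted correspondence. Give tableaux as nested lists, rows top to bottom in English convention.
P = [[1, 2, 5], [3], [4], [6]]

Insert 6: appended to row 1. P = [[6]].
Insert 1: 1 bumps 6 from row 1; 6 starts row 2. P = [[1], [6]].
Insert 4: appended to row 1. P = [[1, 4], [6]].
Insert 3: 3 bumps 4 from row 1; 4 bumps 6 from row 2; 6 starts row 3. P = [[1, 3], [4], [6]].
Insert 2: 2 bumps 3 from row 1; 3 bumps 4 from row 2; 4 bumps 6 from row 3; 6 starts row 4. P = [[1, 2], [3], [4], [6]].
Insert 5: appended to row 1. P = [[1, 2, 5], [3], [4], [6]].

So P = [[1, 2, 5], [3], [4], [6]].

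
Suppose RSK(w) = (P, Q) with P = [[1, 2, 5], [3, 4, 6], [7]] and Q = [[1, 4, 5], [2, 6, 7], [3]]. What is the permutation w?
Reverse the RSK construction: for i from n down to 1, find the cell of Q containing i, remove the entry at that cell from P, and reverse-bump it up through P; the value ejected from row 1 is w(i).

Step i=7: Q has 7 at row 2, column 3; remove 6 from row 2 of P and reverse-bump: 6 enters row 1 and ejects 5. So w(7) = 5. P is now [[1, 2, 6], [3, 4], [7]].
Step i=6: Q has 6 at row 2, column 2; remove 4 from row 2 of P and reverse-bump: 4 enters row 1 and ejects 2. So w(6) = 2. P is now [[1, 4, 6], [3], [7]].
Step i=5: Q has 5 at row 1, column 3; remove that cell from P, ejecting 6. So w(5) = 6. P is now [[1, 4], [3], [7]].
Step i=4: Q has 4 at row 1, column 2; remove that cell from P, ejecting 4. So w(4) = 4. P is now [[1], [3], [7]].
Step i=3: Q has 3 at row 3, column 1; remove 7 from row 3 of P and reverse-bump: 7 enters row 2 and ejects 3; 3 enters row 1 and ejects 1. So w(3) = 1. P is now [[3], [7]].
Step i=2: Q has 2 at row 2, column 1; remove 7 from row 2 of P and reverse-bump: 7 enters row 1 and ejects 3. So w(2) = 3. P is now [[7]].
Step i=1: Q has 1 at row 1, column 1; remove that cell from P, ejecting 7. So w(1) = 7. P is now [].

So w = 7 3 1 4 6 2 5.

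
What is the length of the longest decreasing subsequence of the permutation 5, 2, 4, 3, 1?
4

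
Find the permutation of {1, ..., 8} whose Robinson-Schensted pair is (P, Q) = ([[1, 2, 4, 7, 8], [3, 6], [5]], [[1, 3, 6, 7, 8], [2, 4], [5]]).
Reverse the RSK construction: for i from n down to 1, find the cell of Q containing i, remove the entry at that cell from P, and reverse-bump it up through P; the value ejected from row 1 is w(i).

Step i=8: Q has 8 at row 1, column 5; remove that cell from P, ejecting 8. So w(8) = 8. P is now [[1, 2, 4, 7], [3, 6], [5]].
Step i=7: Q has 7 at row 1, column 4; remove that cell from P, ejecting 7. So w(7) = 7. P is now [[1, 2, 4], [3, 6], [5]].
Step i=6: Q has 6 at row 1, column 3; remove that cell from P, ejecting 4. So w(6) = 4. P is now [[1, 2], [3, 6], [5]].
Step i=5: Q has 5 at row 3, column 1; remove 5 from row 3 of P and reverse-bump: 5 enters row 2 and ejects 3; 3 enters row 1 and ejects 2. So w(5) = 2. P is now [[1, 3], [5, 6]].
Step i=4: Q has 4 at row 2, column 2; remove 6 from row 2 of P and reverse-bump: 6 enters row 1 and ejects 3. So w(4) = 3. P is now [[1, 6], [5]].
Step i=3: Q has 3 at row 1, column 2; remove that cell from P, ejecting 6. So w(3) = 6. P is now [[1], [5]].
Step i=2: Q has 2 at row 2, column 1; remove 5 from row 2 of P and reverse-bump: 5 enters row 1 and ejects 1. So w(2) = 1. P is now [[5]].
Step i=1: Q has 1 at row 1, column 1; remove that cell from P, ejecting 5. So w(1) = 5. P is now [].

So w = 5 1 6 3 2 4 7 8.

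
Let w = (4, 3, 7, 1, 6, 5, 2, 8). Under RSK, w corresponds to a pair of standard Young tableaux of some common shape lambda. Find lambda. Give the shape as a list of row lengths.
RSK row insertion gives P = [[1, 2, 8], [3, 5], [4, 6], [7]], which has shape [3, 2, 2, 1].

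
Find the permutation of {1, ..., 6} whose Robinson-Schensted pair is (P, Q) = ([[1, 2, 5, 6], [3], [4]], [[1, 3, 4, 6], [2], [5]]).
Reverse the RSK construction: for i from n down to 1, find the cell of Q containing i, remove the entry at that cell from P, and reverse-bump it up through P; the value ejected from row 1 is w(i).

Step i=6: Q has 6 at row 1, column 4; remove that cell from P, ejecting 6. So w(6) = 6. P is now [[1, 2, 5], [3], [4]].
Step i=5: Q has 5 at row 3, column 1; remove 4 from row 3 of P and reverse-bump: 4 enters row 2 and ejects 3; 3 enters row 1 and ejects 2. So w(5) = 2. P is now [[1, 3, 5], [4]].
Step i=4: Q has 4 at row 1, column 3; remove that cell from P, ejecting 5. So w(4) = 5. P is now [[1, 3], [4]].
Step i=3: Q has 3 at row 1, column 2; remove that cell from P, ejecting 3. So w(3) = 3. P is now [[1], [4]].
Step i=2: Q has 2 at row 2, column 1; remove 4 from row 2 of P and reverse-bump: 4 enters row 1 and ejects 1. So w(2) = 1. P is now [[4]].
Step i=1: Q has 1 at row 1, column 1; remove that cell from P, ejecting 4. So w(1) = 4. P is now [].

So w = 4 1 3 5 2 6.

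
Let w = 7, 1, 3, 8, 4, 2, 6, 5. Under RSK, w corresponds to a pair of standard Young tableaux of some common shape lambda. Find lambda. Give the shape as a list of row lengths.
Row-insert each entry into an empty tableau.

After inserting 7: P = [[7]].
After inserting 1: P = [[1], [7]].
After inserting 3: P = [[1, 3], [7]].
After inserting 8: P = [[1, 3, 8], [7]].
After inserting 4: P = [[1, 3, 4], [7, 8]].
After inserting 2: P = [[1, 2, 4], [3, 8], [7]].
After inserting 6: P = [[1, 2, 4, 6], [3, 8], [7]].
After inserting 5: P = [[1, 2, 4, 5], [3, 6], [7, 8]].

The final insertion tableau P = [[1, 2, 4, 5], [3, 6], [7, 8]] has shape [4, 2, 2].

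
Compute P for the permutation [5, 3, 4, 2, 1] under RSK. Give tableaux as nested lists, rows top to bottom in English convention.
Insert 5: appended to row 1. P = [[5]].
Insert 3: 3 bumps 5 from row 1; 5 starts row 2. P = [[3], [5]].
Insert 4: appended to row 1. P = [[3, 4], [5]].
Insert 2: 2 bumps 3 from row 1; 3 bumps 5 from row 2; 5 starts row 3. P = [[2, 4], [3], [5]].
Insert 1: 1 bumps 2 from row 1; 2 bumps 3 from row 2; 3 bumps 5 from row 3; 5 starts row 4. P = [[1, 4], [2], [3], [5]].

So P = [[1, 4], [2], [3], [5]].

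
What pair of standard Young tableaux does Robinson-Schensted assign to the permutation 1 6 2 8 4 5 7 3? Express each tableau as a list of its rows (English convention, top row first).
Insert each entry of the permutation into P by Schensted row insertion, recording in Q the position of each new cell.

Insert 1: appended to row 1. P = [[1]], Q = [[1]].
Insert 6: appended to row 1. P = [[1, 6]], Q = [[1, 2]].
Insert 2: 2 bumps 6 from row 1; 6 starts row 2. P = [[1, 2], [6]], Q = [[1, 2], [3]].
Insert 8: appended to row 1. P = [[1, 2, 8], [6]], Q = [[1, 2, 4], [3]].
Insert 4: 4 bumps 8 from row 1; 8 appends to row 2. P = [[1, 2, 4], [6, 8]], Q = [[1, 2, 4], [3, 5]].
Insert 5: appended to row 1. P = [[1, 2, 4, 5], [6, 8]], Q = [[1, 2, 4, 6], [3, 5]].
Insert 7: appended to row 1. P = [[1, 2, 4, 5, 7], [6, 8]], Q = [[1, 2, 4, 6, 7], [3, 5]].
Insert 3: 3 bumps 4 from row 1; 4 bumps 6 from row 2; 6 starts row 3. P = [[1, 2, 3, 5, 7], [4, 8], [6]], Q = [[1, 2, 4, 6, 7], [3, 5], [8]].

So P = [[1, 2, 3, 5, 7], [4, 8], [6]], Q = [[1, 2, 4, 6, 7], [3, 5], [8]].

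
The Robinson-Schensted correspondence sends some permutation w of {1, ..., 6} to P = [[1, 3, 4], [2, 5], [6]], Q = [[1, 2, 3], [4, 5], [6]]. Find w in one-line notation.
2 3 6 1 5 4

Reverse RSK: for i = n, n-1, ..., 1, locate i in Q, remove the corresponding corner cell from P, and reverse-bump its entry up through P; the value ejected from row 1 is w(i).

So w = 2 3 6 1 5 4.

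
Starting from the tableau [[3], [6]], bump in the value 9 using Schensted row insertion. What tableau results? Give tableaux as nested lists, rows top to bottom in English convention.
9 is larger than every entry of row 1, so it is appended to row 1. The new tableau is [[3, 9], [6]].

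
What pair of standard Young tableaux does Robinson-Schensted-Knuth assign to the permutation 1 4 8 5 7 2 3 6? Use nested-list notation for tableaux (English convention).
P = [[1, 2, 3, 6], [4, 5, 7], [8]], Q = [[1, 2, 3, 5], [4, 7, 8], [6]]

Insert each entry of the permutation into P by Schensted row insertion, recording in Q the position of each new cell.

Insert 1: appended to row 1. P = [[1]].
Insert 4: appended to row 1. P = [[1, 4]].
Insert 8: appended to row 1. P = [[1, 4, 8]].
Insert 5: 5 bumps 8 from row 1; 8 starts row 2. P = [[1, 4, 5], [8]].
Insert 7: appended to row 1. P = [[1, 4, 5, 7], [8]].
Insert 2: 2 bumps 4 from row 1; 4 bumps 8 from row 2; 8 starts row 3. P = [[1, 2, 5, 7], [4], [8]].
Insert 3: 3 bumps 5 from row 1; 5 appends to row 2. P = [[1, 2, 3, 7], [4, 5], [8]].
Insert 6: 6 bumps 7 from row 1; 7 appends to row 2. P = [[1, 2, 3, 6], [4, 5, 7], [8]].

So P = [[1, 2, 3, 6], [4, 5, 7], [8]], Q = [[1, 2, 3, 5], [4, 7, 8], [6]].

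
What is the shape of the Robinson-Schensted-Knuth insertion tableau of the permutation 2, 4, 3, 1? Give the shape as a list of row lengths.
[2, 1, 1]

RSK row insertion gives P = [[1, 3], [2], [4]], which has shape [2, 1, 1].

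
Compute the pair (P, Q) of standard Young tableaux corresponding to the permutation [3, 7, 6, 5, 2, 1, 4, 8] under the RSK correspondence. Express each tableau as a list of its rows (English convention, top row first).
P = [[1, 4, 8], [2, 5], [3], [6], [7]], Q = [[1, 2, 8], [3, 7], [4], [5], [6]]

Insert each entry of the permutation into P by Schensted row insertion, recording in Q the position of each new cell.

Insert 3: appended to row 1. P = [[3]], Q = [[1]].
Insert 7: appended to row 1. P = [[3, 7]], Q = [[1, 2]].
Insert 6: 6 bumps 7 from row 1; 7 starts row 2. P = [[3, 6], [7]], Q = [[1, 2], [3]].
Insert 5: 5 bumps 6 from row 1; 6 bumps 7 from row 2; 7 starts row 3. P = [[3, 5], [6], [7]], Q = [[1, 2], [3], [4]].
Insert 2: 2 bumps 3 from row 1; 3 bumps 6 from row 2; 6 bumps 7 from row 3; 7 starts row 4. P = [[2, 5], [3], [6], [7]], Q = [[1, 2], [3], [4], [5]].
Insert 1: 1 bumps 2 from row 1; 2 bumps 3 from row 2; 3 bumps 6 from row 3; 6 bumps 7 from row 4; 7 starts row 5. P = [[1, 5], [2], [3], [6], [7]], Q = [[1, 2], [3], [4], [5], [6]].
Insert 4: 4 bumps 5 from row 1; 5 appends to row 2. P = [[1, 4], [2, 5], [3], [6], [7]], Q = [[1, 2], [3, 7], [4], [5], [6]].
Insert 8: appended to row 1. P = [[1, 4, 8], [2, 5], [3], [6], [7]], Q = [[1, 2, 8], [3, 7], [4], [5], [6]].

So P = [[1, 4, 8], [2, 5], [3], [6], [7]], Q = [[1, 2, 8], [3, 7], [4], [5], [6]].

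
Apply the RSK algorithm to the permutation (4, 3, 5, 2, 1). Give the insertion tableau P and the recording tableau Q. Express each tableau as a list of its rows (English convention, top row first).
Insert each entry of the permutation into P by Schensted row insertion, recording in Q the position of each new cell.

Insert 4: appended to row 1. P = [[4]].
Insert 3: 3 bumps 4 from row 1; 4 starts row 2. P = [[3], [4]].
Insert 5: appended to row 1. P = [[3, 5], [4]].
Insert 2: 2 bumps 3 from row 1; 3 bumps 4 from row 2; 4 starts row 3. P = [[2, 5], [3], [4]].
Insert 1: 1 bumps 2 from row 1; 2 bumps 3 from row 2; 3 bumps 4 from row 3; 4 starts row 4. P = [[1, 5], [2], [3], [4]].

So P = [[1, 5], [2], [3], [4]], Q = [[1, 3], [2], [4], [5]].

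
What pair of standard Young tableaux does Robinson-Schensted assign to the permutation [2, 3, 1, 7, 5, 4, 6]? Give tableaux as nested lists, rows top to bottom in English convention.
Insert each entry of the permutation into P by Schensted row insertion, recording in Q the position of each new cell.

Insert 2: appended to row 1. P = [[2]], Q = [[1]].
Insert 3: appended to row 1. P = [[2, 3]], Q = [[1, 2]].
Insert 1: 1 bumps 2 from row 1; 2 starts row 2. P = [[1, 3], [2]], Q = [[1, 2], [3]].
Insert 7: appended to row 1. P = [[1, 3, 7], [2]], Q = [[1, 2, 4], [3]].
Insert 5: 5 bumps 7 from row 1; 7 appends to row 2. P = [[1, 3, 5], [2, 7]], Q = [[1, 2, 4], [3, 5]].
Insert 4: 4 bumps 5 from row 1; 5 bumps 7 from row 2; 7 starts row 3. P = [[1, 3, 4], [2, 5], [7]], Q = [[1, 2, 4], [3, 5], [6]].
Insert 6: appended to row 1. P = [[1, 3, 4, 6], [2, 5], [7]], Q = [[1, 2, 4, 7], [3, 5], [6]].

So P = [[1, 3, 4, 6], [2, 5], [7]], Q = [[1, 2, 4, 7], [3, 5], [6]].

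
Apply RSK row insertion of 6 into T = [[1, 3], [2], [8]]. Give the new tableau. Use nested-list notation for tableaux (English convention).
6 is larger than every entry of row 1, so it is appended to row 1. The new tableau is [[1, 3, 6], [2], [8]].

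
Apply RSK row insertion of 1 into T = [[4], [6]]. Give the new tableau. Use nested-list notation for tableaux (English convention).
[[1], [4], [6]]

In row 1, 1 replaces 4 (the leftmost entry greater than 1); 4 is bumped to row 2. In row 2, 4 replaces 6 (the leftmost entry greater than 4); 6 is bumped to row 3. 6 starts a new row 3. The new tableau is [[1], [4], [6]].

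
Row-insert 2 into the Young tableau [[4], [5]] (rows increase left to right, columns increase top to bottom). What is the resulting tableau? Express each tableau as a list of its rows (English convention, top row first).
In row 1, 2 replaces 4 (the leftmost entry greater than 2); 4 is bumped to row 2. In row 2, 4 replaces 5 (the leftmost entry greater than 4); 5 is bumped to row 3. 5 starts a new row 3. The new tableau is [[2], [4], [5]].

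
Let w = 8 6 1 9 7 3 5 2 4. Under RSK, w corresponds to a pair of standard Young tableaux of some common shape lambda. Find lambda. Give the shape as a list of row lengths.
[3, 2, 2, 2]

Row-insert each entry into an empty tableau.

After inserting 8: P = [[8]].
After inserting 6: P = [[6], [8]].
After inserting 1: P = [[1], [6], [8]].
After inserting 9: P = [[1, 9], [6], [8]].
After inserting 7: P = [[1, 7], [6, 9], [8]].
After inserting 3: P = [[1, 3], [6, 7], [8, 9]].
After inserting 5: P = [[1, 3, 5], [6, 7], [8, 9]].
After inserting 2: P = [[1, 2, 5], [3, 7], [6, 9], [8]].
After inserting 4: P = [[1, 2, 4], [3, 5], [6, 7], [8, 9]].

The final insertion tableau P = [[1, 2, 4], [3, 5], [6, 7], [8, 9]] has shape [3, 2, 2, 2].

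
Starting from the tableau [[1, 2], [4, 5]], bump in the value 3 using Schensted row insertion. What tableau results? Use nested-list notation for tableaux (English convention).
3 is larger than every entry of row 1, so it is appended to row 1. The new tableau is [[1, 2, 3], [4, 5]].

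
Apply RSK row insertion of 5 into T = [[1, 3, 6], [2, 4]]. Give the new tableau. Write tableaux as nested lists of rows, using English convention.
[[1, 3, 5], [2, 4, 6]]

In row 1, 5 replaces 6 (the leftmost entry greater than 5); 6 is bumped to row 2. 6 is appended to row 2. The new tableau is [[1, 3, 5], [2, 4, 6]].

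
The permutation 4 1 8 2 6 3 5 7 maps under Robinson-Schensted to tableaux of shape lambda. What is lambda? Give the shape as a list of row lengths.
Row-insert each entry into an empty tableau.

After inserting 4: P = [[4]].
After inserting 1: P = [[1], [4]].
After inserting 8: P = [[1, 8], [4]].
After inserting 2: P = [[1, 2], [4, 8]].
After inserting 6: P = [[1, 2, 6], [4, 8]].
After inserting 3: P = [[1, 2, 3], [4, 6], [8]].
After inserting 5: P = [[1, 2, 3, 5], [4, 6], [8]].
After inserting 7: P = [[1, 2, 3, 5, 7], [4, 6], [8]].

The final insertion tableau P = [[1, 2, 3, 5, 7], [4, 6], [8]] has shape [5, 2, 1].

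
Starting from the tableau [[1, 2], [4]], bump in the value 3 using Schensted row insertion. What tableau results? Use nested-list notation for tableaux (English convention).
[[1, 2, 3], [4]]

3 is larger than every entry of row 1, so it is appended to row 1. The new tableau is [[1, 2, 3], [4]].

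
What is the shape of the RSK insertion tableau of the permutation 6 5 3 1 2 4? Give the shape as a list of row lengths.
Row-insert each entry into an empty tableau.

After inserting 6: P = [[6]].
After inserting 5: P = [[5], [6]].
After inserting 3: P = [[3], [5], [6]].
After inserting 1: P = [[1], [3], [5], [6]].
After inserting 2: P = [[1, 2], [3], [5], [6]].
After inserting 4: P = [[1, 2, 4], [3], [5], [6]].

The final insertion tableau P = [[1, 2, 4], [3], [5], [6]] has shape [3, 1, 1, 1].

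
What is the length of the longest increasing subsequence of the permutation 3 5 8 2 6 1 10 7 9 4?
5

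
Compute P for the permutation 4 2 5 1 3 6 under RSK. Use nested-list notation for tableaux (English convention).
P = [[1, 3, 6], [2, 5], [4]]

After inserting 4: P = [[4]].
After inserting 2: P = [[2], [4]].
After inserting 5: P = [[2, 5], [4]].
After inserting 1: P = [[1, 5], [2], [4]].
After inserting 3: P = [[1, 3], [2, 5], [4]].
After inserting 6: P = [[1, 3, 6], [2, 5], [4]].

So P = [[1, 3, 6], [2, 5], [4]].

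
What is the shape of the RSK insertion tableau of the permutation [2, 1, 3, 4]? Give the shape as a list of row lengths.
[3, 1]

Row-insert each entry into an empty tableau.

After inserting 2: P = [[2]].
After inserting 1: P = [[1], [2]].
After inserting 3: P = [[1, 3], [2]].
After inserting 4: P = [[1, 3, 4], [2]].

The final insertion tableau P = [[1, 3, 4], [2]] has shape [3, 1].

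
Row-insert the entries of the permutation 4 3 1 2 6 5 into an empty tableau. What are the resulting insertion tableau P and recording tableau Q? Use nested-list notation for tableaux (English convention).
Insert each entry of the permutation into P by Schensted row insertion, recording in Q the position of each new cell.

Insert 4: appended to row 1. P = [[4]].
Insert 3: 3 bumps 4 from row 1; 4 starts row 2. P = [[3], [4]].
Insert 1: 1 bumps 3 from row 1; 3 bumps 4 from row 2; 4 starts row 3. P = [[1], [3], [4]].
Insert 2: appended to row 1. P = [[1, 2], [3], [4]].
Insert 6: appended to row 1. P = [[1, 2, 6], [3], [4]].
Insert 5: 5 bumps 6 from row 1; 6 appends to row 2. P = [[1, 2, 5], [3, 6], [4]].

So P = [[1, 2, 5], [3, 6], [4]], Q = [[1, 4, 5], [2, 6], [3]].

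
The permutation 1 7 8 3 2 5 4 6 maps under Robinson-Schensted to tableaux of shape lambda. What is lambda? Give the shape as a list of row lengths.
[4, 2, 2]

Row-insert each entry into an empty tableau.

After inserting 1: P = [[1]].
After inserting 7: P = [[1, 7]].
After inserting 8: P = [[1, 7, 8]].
After inserting 3: P = [[1, 3, 8], [7]].
After inserting 2: P = [[1, 2, 8], [3], [7]].
After inserting 5: P = [[1, 2, 5], [3, 8], [7]].
After inserting 4: P = [[1, 2, 4], [3, 5], [7, 8]].
After inserting 6: P = [[1, 2, 4, 6], [3, 5], [7, 8]].

The final insertion tableau P = [[1, 2, 4, 6], [3, 5], [7, 8]] has shape [4, 2, 2].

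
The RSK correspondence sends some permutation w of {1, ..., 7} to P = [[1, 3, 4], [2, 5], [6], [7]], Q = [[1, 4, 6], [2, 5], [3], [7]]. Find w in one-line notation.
Reverse RSK: for i = n, n-1, ..., 1, locate i in Q, remove the corresponding corner cell from P, and reverse-bump its entry up through P; the value ejected from row 1 is w(i).

So w = 7 2 1 6 3 5 4.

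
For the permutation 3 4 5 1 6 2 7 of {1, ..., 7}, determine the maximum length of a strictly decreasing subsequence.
2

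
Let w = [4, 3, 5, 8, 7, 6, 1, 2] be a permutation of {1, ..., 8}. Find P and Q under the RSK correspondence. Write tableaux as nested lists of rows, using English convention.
P = [[1, 2, 6], [3, 5], [4, 7], [8]], Q = [[1, 3, 4], [2, 5], [6, 8], [7]]

Insert each entry of the permutation into P by Schensted row insertion, recording in Q the position of each new cell.

Insert 4: appended to row 1. P = [[4]].
Insert 3: 3 bumps 4 from row 1; 4 starts row 2. P = [[3], [4]].
Insert 5: appended to row 1. P = [[3, 5], [4]].
Insert 8: appended to row 1. P = [[3, 5, 8], [4]].
Insert 7: 7 bumps 8 from row 1; 8 appends to row 2. P = [[3, 5, 7], [4, 8]].
Insert 6: 6 bumps 7 from row 1; 7 bumps 8 from row 2; 8 starts row 3. P = [[3, 5, 6], [4, 7], [8]].
Insert 1: 1 bumps 3 from row 1; 3 bumps 4 from row 2; 4 bumps 8 from row 3; 8 starts row 4. P = [[1, 5, 6], [3, 7], [4], [8]].
Insert 2: 2 bumps 5 from row 1; 5 bumps 7 from row 2; 7 appends to row 3. P = [[1, 2, 6], [3, 5], [4, 7], [8]].

So P = [[1, 2, 6], [3, 5], [4, 7], [8]], Q = [[1, 3, 4], [2, 5], [6, 8], [7]].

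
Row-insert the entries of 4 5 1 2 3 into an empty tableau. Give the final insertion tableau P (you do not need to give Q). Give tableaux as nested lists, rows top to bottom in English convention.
P = [[1, 2, 3], [4, 5]]

Insert 4: appended to row 1. P = [[4]].
Insert 5: appended to row 1. P = [[4, 5]].
Insert 1: 1 bumps 4 from row 1; 4 starts row 2. P = [[1, 5], [4]].
Insert 2: 2 bumps 5 from row 1; 5 appends to row 2. P = [[1, 2], [4, 5]].
Insert 3: appended to row 1. P = [[1, 2, 3], [4, 5]].

So P = [[1, 2, 3], [4, 5]].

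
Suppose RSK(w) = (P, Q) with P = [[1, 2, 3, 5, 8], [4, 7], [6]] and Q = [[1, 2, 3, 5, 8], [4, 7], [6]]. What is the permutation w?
1 2 6 4 7 3 5 8

Reverse the RSK construction: for i from n down to 1, find the cell of Q containing i, remove the entry at that cell from P, and reverse-bump it up through P; the value ejected from row 1 is w(i).

Step i=8: Q has 8 at row 1, column 5; remove that cell from P, ejecting 8. So w(8) = 8. P is now [[1, 2, 3, 5], [4, 7], [6]].
Step i=7: Q has 7 at row 2, column 2; remove 7 from row 2 of P and reverse-bump: 7 enters row 1 and ejects 5. So w(7) = 5. P is now [[1, 2, 3, 7], [4], [6]].
Step i=6: Q has 6 at row 3, column 1; remove 6 from row 3 of P and reverse-bump: 6 enters row 2 and ejects 4; 4 enters row 1 and ejects 3. So w(6) = 3. P is now [[1, 2, 4, 7], [6]].
Step i=5: Q has 5 at row 1, column 4; remove that cell from P, ejecting 7. So w(5) = 7. P is now [[1, 2, 4], [6]].
Step i=4: Q has 4 at row 2, column 1; remove 6 from row 2 of P and reverse-bump: 6 enters row 1 and ejects 4. So w(4) = 4. P is now [[1, 2, 6]].
Step i=3: Q has 3 at row 1, column 3; remove that cell from P, ejecting 6. So w(3) = 6. P is now [[1, 2]].
Step i=2: Q has 2 at row 1, column 2; remove that cell from P, ejecting 2. So w(2) = 2. P is now [[1]].
Step i=1: Q has 1 at row 1, column 1; remove that cell from P, ejecting 1. So w(1) = 1. P is now [].

So w = 1 2 6 4 7 3 5 8.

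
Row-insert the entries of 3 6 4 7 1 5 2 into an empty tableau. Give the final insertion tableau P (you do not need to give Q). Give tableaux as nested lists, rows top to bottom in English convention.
Insert 3: appended to row 1. P = [[3]].
Insert 6: appended to row 1. P = [[3, 6]].
Insert 4: 4 bumps 6 from row 1; 6 starts row 2. P = [[3, 4], [6]].
Insert 7: appended to row 1. P = [[3, 4, 7], [6]].
Insert 1: 1 bumps 3 from row 1; 3 bumps 6 from row 2; 6 starts row 3. P = [[1, 4, 7], [3], [6]].
Insert 5: 5 bumps 7 from row 1; 7 appends to row 2. P = [[1, 4, 5], [3, 7], [6]].
Insert 2: 2 bumps 4 from row 1; 4 bumps 7 from row 2; 7 appends to row 3. P = [[1, 2, 5], [3, 4], [6, 7]].

So P = [[1, 2, 5], [3, 4], [6, 7]].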